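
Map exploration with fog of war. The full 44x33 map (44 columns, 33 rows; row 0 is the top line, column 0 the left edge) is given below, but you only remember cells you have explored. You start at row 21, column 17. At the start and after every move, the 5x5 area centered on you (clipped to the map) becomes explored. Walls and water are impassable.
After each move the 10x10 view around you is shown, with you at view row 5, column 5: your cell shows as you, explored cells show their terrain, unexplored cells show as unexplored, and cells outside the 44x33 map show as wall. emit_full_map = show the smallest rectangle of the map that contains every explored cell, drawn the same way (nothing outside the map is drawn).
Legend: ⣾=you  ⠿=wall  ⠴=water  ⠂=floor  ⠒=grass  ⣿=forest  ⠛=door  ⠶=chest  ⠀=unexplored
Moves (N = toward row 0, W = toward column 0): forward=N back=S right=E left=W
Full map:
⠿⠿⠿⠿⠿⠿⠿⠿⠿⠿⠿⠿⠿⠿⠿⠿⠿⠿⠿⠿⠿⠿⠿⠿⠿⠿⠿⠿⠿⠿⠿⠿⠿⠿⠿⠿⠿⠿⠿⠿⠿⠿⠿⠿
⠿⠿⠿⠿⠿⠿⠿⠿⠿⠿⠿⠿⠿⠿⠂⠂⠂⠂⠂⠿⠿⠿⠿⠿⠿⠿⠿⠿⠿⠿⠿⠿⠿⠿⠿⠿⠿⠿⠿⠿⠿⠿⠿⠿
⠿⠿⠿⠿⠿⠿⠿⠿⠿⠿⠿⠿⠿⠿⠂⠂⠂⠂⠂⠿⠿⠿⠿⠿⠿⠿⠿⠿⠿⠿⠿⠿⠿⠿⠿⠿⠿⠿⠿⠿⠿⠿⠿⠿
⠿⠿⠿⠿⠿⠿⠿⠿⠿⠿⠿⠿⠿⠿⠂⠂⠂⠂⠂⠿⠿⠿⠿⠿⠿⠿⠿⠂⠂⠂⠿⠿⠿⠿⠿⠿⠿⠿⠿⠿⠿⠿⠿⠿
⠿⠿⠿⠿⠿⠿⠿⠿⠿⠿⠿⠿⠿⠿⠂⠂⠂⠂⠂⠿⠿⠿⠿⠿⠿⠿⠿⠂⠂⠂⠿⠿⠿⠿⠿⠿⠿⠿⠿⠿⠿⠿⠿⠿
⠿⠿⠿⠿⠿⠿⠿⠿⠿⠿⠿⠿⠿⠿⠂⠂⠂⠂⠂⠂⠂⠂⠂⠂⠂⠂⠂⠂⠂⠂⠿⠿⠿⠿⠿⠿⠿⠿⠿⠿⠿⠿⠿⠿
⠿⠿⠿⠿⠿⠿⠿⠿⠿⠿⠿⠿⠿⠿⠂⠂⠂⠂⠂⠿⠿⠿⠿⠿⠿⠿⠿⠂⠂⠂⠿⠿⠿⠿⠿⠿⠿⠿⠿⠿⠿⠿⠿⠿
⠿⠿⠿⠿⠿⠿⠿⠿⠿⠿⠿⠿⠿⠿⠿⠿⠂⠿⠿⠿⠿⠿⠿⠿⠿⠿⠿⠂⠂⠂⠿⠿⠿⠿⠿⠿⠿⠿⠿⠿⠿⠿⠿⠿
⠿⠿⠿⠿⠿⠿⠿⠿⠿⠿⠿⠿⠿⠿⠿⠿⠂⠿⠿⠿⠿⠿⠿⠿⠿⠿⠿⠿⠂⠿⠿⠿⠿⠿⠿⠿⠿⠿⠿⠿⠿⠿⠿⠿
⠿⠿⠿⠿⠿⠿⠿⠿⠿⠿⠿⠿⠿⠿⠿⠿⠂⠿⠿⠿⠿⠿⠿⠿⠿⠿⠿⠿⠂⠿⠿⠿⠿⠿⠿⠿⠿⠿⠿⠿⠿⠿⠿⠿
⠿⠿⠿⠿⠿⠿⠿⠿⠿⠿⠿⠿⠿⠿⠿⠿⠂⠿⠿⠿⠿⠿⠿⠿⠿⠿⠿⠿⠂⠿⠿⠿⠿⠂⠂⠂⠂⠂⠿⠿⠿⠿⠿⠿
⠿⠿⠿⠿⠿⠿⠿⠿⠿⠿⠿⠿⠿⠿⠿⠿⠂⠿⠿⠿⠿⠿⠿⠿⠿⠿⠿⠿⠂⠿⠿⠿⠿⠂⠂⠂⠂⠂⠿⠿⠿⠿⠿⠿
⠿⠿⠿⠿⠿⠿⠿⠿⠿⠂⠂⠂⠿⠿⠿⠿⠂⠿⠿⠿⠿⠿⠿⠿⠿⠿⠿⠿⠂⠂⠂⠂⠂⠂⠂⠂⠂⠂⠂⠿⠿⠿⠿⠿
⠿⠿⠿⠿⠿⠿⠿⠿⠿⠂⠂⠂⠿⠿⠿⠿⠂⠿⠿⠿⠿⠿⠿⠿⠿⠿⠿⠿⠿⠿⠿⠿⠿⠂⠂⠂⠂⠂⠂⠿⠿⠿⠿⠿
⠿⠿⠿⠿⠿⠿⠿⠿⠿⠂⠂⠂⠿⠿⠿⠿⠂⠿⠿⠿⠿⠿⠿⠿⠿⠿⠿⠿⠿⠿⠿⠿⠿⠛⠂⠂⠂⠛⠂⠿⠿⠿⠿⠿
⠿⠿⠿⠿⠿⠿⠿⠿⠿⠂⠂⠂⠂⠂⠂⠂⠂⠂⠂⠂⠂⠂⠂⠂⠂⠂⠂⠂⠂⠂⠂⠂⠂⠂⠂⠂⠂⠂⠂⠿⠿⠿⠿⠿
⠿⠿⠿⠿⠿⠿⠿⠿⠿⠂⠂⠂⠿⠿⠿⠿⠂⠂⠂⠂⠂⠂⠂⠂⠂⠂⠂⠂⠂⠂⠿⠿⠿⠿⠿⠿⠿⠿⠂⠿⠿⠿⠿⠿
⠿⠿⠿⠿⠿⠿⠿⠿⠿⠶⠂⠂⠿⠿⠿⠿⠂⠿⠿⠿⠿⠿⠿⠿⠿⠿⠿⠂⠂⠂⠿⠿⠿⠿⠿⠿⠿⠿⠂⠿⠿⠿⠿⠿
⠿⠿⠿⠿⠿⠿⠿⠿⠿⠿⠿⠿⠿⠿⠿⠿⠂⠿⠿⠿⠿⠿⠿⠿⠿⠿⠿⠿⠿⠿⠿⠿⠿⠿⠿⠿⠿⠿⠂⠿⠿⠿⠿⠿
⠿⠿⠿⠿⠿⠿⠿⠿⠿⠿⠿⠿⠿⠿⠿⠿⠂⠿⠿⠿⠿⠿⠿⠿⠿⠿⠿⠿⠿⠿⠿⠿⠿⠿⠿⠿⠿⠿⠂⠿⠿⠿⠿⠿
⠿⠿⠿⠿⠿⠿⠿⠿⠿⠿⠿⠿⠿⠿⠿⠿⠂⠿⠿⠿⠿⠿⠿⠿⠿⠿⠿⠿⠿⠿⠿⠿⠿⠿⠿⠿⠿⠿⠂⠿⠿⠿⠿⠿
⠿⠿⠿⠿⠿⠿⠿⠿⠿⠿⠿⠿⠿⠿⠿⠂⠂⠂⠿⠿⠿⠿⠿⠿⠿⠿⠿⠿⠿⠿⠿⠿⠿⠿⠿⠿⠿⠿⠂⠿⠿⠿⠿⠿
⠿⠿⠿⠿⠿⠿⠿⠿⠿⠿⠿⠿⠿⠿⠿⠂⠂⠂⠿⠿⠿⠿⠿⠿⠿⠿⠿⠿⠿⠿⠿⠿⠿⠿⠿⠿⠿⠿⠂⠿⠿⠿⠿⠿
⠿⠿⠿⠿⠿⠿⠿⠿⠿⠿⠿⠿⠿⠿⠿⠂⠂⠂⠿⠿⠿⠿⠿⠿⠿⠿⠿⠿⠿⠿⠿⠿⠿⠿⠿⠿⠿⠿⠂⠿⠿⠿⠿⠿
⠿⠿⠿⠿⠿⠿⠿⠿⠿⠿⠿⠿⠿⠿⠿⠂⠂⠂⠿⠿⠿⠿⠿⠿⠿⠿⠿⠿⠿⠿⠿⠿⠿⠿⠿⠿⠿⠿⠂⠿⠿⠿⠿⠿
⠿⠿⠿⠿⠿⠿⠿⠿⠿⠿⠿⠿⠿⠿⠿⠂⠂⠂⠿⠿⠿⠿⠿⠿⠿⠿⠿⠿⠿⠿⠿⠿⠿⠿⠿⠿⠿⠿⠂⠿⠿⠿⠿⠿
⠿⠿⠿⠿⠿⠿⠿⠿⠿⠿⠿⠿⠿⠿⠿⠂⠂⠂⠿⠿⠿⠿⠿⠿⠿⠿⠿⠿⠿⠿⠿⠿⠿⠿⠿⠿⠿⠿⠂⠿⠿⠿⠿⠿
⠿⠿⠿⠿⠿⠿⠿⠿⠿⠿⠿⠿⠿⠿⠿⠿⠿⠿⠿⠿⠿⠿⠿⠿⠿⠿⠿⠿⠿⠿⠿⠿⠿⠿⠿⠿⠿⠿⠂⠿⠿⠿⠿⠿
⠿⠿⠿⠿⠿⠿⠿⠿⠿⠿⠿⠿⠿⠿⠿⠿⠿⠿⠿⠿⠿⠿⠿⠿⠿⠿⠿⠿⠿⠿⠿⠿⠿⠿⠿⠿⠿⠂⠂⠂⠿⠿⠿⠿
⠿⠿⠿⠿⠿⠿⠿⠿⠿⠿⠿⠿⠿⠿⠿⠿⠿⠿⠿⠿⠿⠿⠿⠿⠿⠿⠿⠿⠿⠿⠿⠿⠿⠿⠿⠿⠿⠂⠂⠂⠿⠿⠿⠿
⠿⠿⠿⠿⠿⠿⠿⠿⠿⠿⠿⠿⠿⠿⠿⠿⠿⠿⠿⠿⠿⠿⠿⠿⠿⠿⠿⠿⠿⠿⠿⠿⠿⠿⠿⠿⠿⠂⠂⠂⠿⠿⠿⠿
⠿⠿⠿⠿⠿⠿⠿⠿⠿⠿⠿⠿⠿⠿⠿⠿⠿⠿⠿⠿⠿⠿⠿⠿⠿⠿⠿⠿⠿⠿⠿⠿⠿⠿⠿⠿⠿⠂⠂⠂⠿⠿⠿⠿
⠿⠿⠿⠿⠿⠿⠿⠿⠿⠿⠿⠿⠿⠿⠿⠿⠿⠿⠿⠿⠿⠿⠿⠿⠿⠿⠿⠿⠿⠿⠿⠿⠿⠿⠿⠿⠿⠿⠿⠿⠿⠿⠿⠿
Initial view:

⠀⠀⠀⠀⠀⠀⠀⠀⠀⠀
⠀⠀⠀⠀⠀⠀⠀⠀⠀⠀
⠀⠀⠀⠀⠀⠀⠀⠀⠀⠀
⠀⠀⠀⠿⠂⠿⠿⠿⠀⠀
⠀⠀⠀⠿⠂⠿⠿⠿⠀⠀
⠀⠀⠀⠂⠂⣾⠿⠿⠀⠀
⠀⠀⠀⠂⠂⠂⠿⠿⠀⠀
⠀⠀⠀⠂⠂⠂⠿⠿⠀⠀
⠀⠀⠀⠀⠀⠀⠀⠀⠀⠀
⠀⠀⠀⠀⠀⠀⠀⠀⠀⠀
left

⠀⠀⠀⠀⠀⠀⠀⠀⠀⠀
⠀⠀⠀⠀⠀⠀⠀⠀⠀⠀
⠀⠀⠀⠀⠀⠀⠀⠀⠀⠀
⠀⠀⠀⠿⠿⠂⠿⠿⠿⠀
⠀⠀⠀⠿⠿⠂⠿⠿⠿⠀
⠀⠀⠀⠿⠂⣾⠂⠿⠿⠀
⠀⠀⠀⠿⠂⠂⠂⠿⠿⠀
⠀⠀⠀⠿⠂⠂⠂⠿⠿⠀
⠀⠀⠀⠀⠀⠀⠀⠀⠀⠀
⠀⠀⠀⠀⠀⠀⠀⠀⠀⠀

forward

⠀⠀⠀⠀⠀⠀⠀⠀⠀⠀
⠀⠀⠀⠀⠀⠀⠀⠀⠀⠀
⠀⠀⠀⠀⠀⠀⠀⠀⠀⠀
⠀⠀⠀⠿⠿⠂⠿⠿⠀⠀
⠀⠀⠀⠿⠿⠂⠿⠿⠿⠀
⠀⠀⠀⠿⠿⣾⠿⠿⠿⠀
⠀⠀⠀⠿⠂⠂⠂⠿⠿⠀
⠀⠀⠀⠿⠂⠂⠂⠿⠿⠀
⠀⠀⠀⠿⠂⠂⠂⠿⠿⠀
⠀⠀⠀⠀⠀⠀⠀⠀⠀⠀

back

⠀⠀⠀⠀⠀⠀⠀⠀⠀⠀
⠀⠀⠀⠀⠀⠀⠀⠀⠀⠀
⠀⠀⠀⠿⠿⠂⠿⠿⠀⠀
⠀⠀⠀⠿⠿⠂⠿⠿⠿⠀
⠀⠀⠀⠿⠿⠂⠿⠿⠿⠀
⠀⠀⠀⠿⠂⣾⠂⠿⠿⠀
⠀⠀⠀⠿⠂⠂⠂⠿⠿⠀
⠀⠀⠀⠿⠂⠂⠂⠿⠿⠀
⠀⠀⠀⠀⠀⠀⠀⠀⠀⠀
⠀⠀⠀⠀⠀⠀⠀⠀⠀⠀

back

⠀⠀⠀⠀⠀⠀⠀⠀⠀⠀
⠀⠀⠀⠿⠿⠂⠿⠿⠀⠀
⠀⠀⠀⠿⠿⠂⠿⠿⠿⠀
⠀⠀⠀⠿⠿⠂⠿⠿⠿⠀
⠀⠀⠀⠿⠂⠂⠂⠿⠿⠀
⠀⠀⠀⠿⠂⣾⠂⠿⠿⠀
⠀⠀⠀⠿⠂⠂⠂⠿⠿⠀
⠀⠀⠀⠿⠂⠂⠂⠿⠀⠀
⠀⠀⠀⠀⠀⠀⠀⠀⠀⠀
⠀⠀⠀⠀⠀⠀⠀⠀⠀⠀

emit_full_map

⠿⠿⠂⠿⠿⠀
⠿⠿⠂⠿⠿⠿
⠿⠿⠂⠿⠿⠿
⠿⠂⠂⠂⠿⠿
⠿⠂⣾⠂⠿⠿
⠿⠂⠂⠂⠿⠿
⠿⠂⠂⠂⠿⠀

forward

⠀⠀⠀⠀⠀⠀⠀⠀⠀⠀
⠀⠀⠀⠀⠀⠀⠀⠀⠀⠀
⠀⠀⠀⠿⠿⠂⠿⠿⠀⠀
⠀⠀⠀⠿⠿⠂⠿⠿⠿⠀
⠀⠀⠀⠿⠿⠂⠿⠿⠿⠀
⠀⠀⠀⠿⠂⣾⠂⠿⠿⠀
⠀⠀⠀⠿⠂⠂⠂⠿⠿⠀
⠀⠀⠀⠿⠂⠂⠂⠿⠿⠀
⠀⠀⠀⠿⠂⠂⠂⠿⠀⠀
⠀⠀⠀⠀⠀⠀⠀⠀⠀⠀

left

⠀⠀⠀⠀⠀⠀⠀⠀⠀⠀
⠀⠀⠀⠀⠀⠀⠀⠀⠀⠀
⠀⠀⠀⠀⠿⠿⠂⠿⠿⠀
⠀⠀⠀⠿⠿⠿⠂⠿⠿⠿
⠀⠀⠀⠿⠿⠿⠂⠿⠿⠿
⠀⠀⠀⠿⠿⣾⠂⠂⠿⠿
⠀⠀⠀⠿⠿⠂⠂⠂⠿⠿
⠀⠀⠀⠿⠿⠂⠂⠂⠿⠿
⠀⠀⠀⠀⠿⠂⠂⠂⠿⠀
⠀⠀⠀⠀⠀⠀⠀⠀⠀⠀

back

⠀⠀⠀⠀⠀⠀⠀⠀⠀⠀
⠀⠀⠀⠀⠿⠿⠂⠿⠿⠀
⠀⠀⠀⠿⠿⠿⠂⠿⠿⠿
⠀⠀⠀⠿⠿⠿⠂⠿⠿⠿
⠀⠀⠀⠿⠿⠂⠂⠂⠿⠿
⠀⠀⠀⠿⠿⣾⠂⠂⠿⠿
⠀⠀⠀⠿⠿⠂⠂⠂⠿⠿
⠀⠀⠀⠿⠿⠂⠂⠂⠿⠀
⠀⠀⠀⠀⠀⠀⠀⠀⠀⠀
⠀⠀⠀⠀⠀⠀⠀⠀⠀⠀

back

⠀⠀⠀⠀⠿⠿⠂⠿⠿⠀
⠀⠀⠀⠿⠿⠿⠂⠿⠿⠿
⠀⠀⠀⠿⠿⠿⠂⠿⠿⠿
⠀⠀⠀⠿⠿⠂⠂⠂⠿⠿
⠀⠀⠀⠿⠿⠂⠂⠂⠿⠿
⠀⠀⠀⠿⠿⣾⠂⠂⠿⠿
⠀⠀⠀⠿⠿⠂⠂⠂⠿⠀
⠀⠀⠀⠿⠿⠂⠂⠂⠀⠀
⠀⠀⠀⠀⠀⠀⠀⠀⠀⠀
⠀⠀⠀⠀⠀⠀⠀⠀⠀⠀

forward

⠀⠀⠀⠀⠀⠀⠀⠀⠀⠀
⠀⠀⠀⠀⠿⠿⠂⠿⠿⠀
⠀⠀⠀⠿⠿⠿⠂⠿⠿⠿
⠀⠀⠀⠿⠿⠿⠂⠿⠿⠿
⠀⠀⠀⠿⠿⠂⠂⠂⠿⠿
⠀⠀⠀⠿⠿⣾⠂⠂⠿⠿
⠀⠀⠀⠿⠿⠂⠂⠂⠿⠿
⠀⠀⠀⠿⠿⠂⠂⠂⠿⠀
⠀⠀⠀⠿⠿⠂⠂⠂⠀⠀
⠀⠀⠀⠀⠀⠀⠀⠀⠀⠀

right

⠀⠀⠀⠀⠀⠀⠀⠀⠀⠀
⠀⠀⠀⠿⠿⠂⠿⠿⠀⠀
⠀⠀⠿⠿⠿⠂⠿⠿⠿⠀
⠀⠀⠿⠿⠿⠂⠿⠿⠿⠀
⠀⠀⠿⠿⠂⠂⠂⠿⠿⠀
⠀⠀⠿⠿⠂⣾⠂⠿⠿⠀
⠀⠀⠿⠿⠂⠂⠂⠿⠿⠀
⠀⠀⠿⠿⠂⠂⠂⠿⠀⠀
⠀⠀⠿⠿⠂⠂⠂⠀⠀⠀
⠀⠀⠀⠀⠀⠀⠀⠀⠀⠀

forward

⠀⠀⠀⠀⠀⠀⠀⠀⠀⠀
⠀⠀⠀⠀⠀⠀⠀⠀⠀⠀
⠀⠀⠀⠿⠿⠂⠿⠿⠀⠀
⠀⠀⠿⠿⠿⠂⠿⠿⠿⠀
⠀⠀⠿⠿⠿⠂⠿⠿⠿⠀
⠀⠀⠿⠿⠂⣾⠂⠿⠿⠀
⠀⠀⠿⠿⠂⠂⠂⠿⠿⠀
⠀⠀⠿⠿⠂⠂⠂⠿⠿⠀
⠀⠀⠿⠿⠂⠂⠂⠿⠀⠀
⠀⠀⠿⠿⠂⠂⠂⠀⠀⠀

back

⠀⠀⠀⠀⠀⠀⠀⠀⠀⠀
⠀⠀⠀⠿⠿⠂⠿⠿⠀⠀
⠀⠀⠿⠿⠿⠂⠿⠿⠿⠀
⠀⠀⠿⠿⠿⠂⠿⠿⠿⠀
⠀⠀⠿⠿⠂⠂⠂⠿⠿⠀
⠀⠀⠿⠿⠂⣾⠂⠿⠿⠀
⠀⠀⠿⠿⠂⠂⠂⠿⠿⠀
⠀⠀⠿⠿⠂⠂⠂⠿⠀⠀
⠀⠀⠿⠿⠂⠂⠂⠀⠀⠀
⠀⠀⠀⠀⠀⠀⠀⠀⠀⠀

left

⠀⠀⠀⠀⠀⠀⠀⠀⠀⠀
⠀⠀⠀⠀⠿⠿⠂⠿⠿⠀
⠀⠀⠀⠿⠿⠿⠂⠿⠿⠿
⠀⠀⠀⠿⠿⠿⠂⠿⠿⠿
⠀⠀⠀⠿⠿⠂⠂⠂⠿⠿
⠀⠀⠀⠿⠿⣾⠂⠂⠿⠿
⠀⠀⠀⠿⠿⠂⠂⠂⠿⠿
⠀⠀⠀⠿⠿⠂⠂⠂⠿⠀
⠀⠀⠀⠿⠿⠂⠂⠂⠀⠀
⠀⠀⠀⠀⠀⠀⠀⠀⠀⠀

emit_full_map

⠀⠿⠿⠂⠿⠿⠀
⠿⠿⠿⠂⠿⠿⠿
⠿⠿⠿⠂⠿⠿⠿
⠿⠿⠂⠂⠂⠿⠿
⠿⠿⣾⠂⠂⠿⠿
⠿⠿⠂⠂⠂⠿⠿
⠿⠿⠂⠂⠂⠿⠀
⠿⠿⠂⠂⠂⠀⠀

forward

⠀⠀⠀⠀⠀⠀⠀⠀⠀⠀
⠀⠀⠀⠀⠀⠀⠀⠀⠀⠀
⠀⠀⠀⠀⠿⠿⠂⠿⠿⠀
⠀⠀⠀⠿⠿⠿⠂⠿⠿⠿
⠀⠀⠀⠿⠿⠿⠂⠿⠿⠿
⠀⠀⠀⠿⠿⣾⠂⠂⠿⠿
⠀⠀⠀⠿⠿⠂⠂⠂⠿⠿
⠀⠀⠀⠿⠿⠂⠂⠂⠿⠿
⠀⠀⠀⠿⠿⠂⠂⠂⠿⠀
⠀⠀⠀⠿⠿⠂⠂⠂⠀⠀

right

⠀⠀⠀⠀⠀⠀⠀⠀⠀⠀
⠀⠀⠀⠀⠀⠀⠀⠀⠀⠀
⠀⠀⠀⠿⠿⠂⠿⠿⠀⠀
⠀⠀⠿⠿⠿⠂⠿⠿⠿⠀
⠀⠀⠿⠿⠿⠂⠿⠿⠿⠀
⠀⠀⠿⠿⠂⣾⠂⠿⠿⠀
⠀⠀⠿⠿⠂⠂⠂⠿⠿⠀
⠀⠀⠿⠿⠂⠂⠂⠿⠿⠀
⠀⠀⠿⠿⠂⠂⠂⠿⠀⠀
⠀⠀⠿⠿⠂⠂⠂⠀⠀⠀

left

⠀⠀⠀⠀⠀⠀⠀⠀⠀⠀
⠀⠀⠀⠀⠀⠀⠀⠀⠀⠀
⠀⠀⠀⠀⠿⠿⠂⠿⠿⠀
⠀⠀⠀⠿⠿⠿⠂⠿⠿⠿
⠀⠀⠀⠿⠿⠿⠂⠿⠿⠿
⠀⠀⠀⠿⠿⣾⠂⠂⠿⠿
⠀⠀⠀⠿⠿⠂⠂⠂⠿⠿
⠀⠀⠀⠿⠿⠂⠂⠂⠿⠿
⠀⠀⠀⠿⠿⠂⠂⠂⠿⠀
⠀⠀⠀⠿⠿⠂⠂⠂⠀⠀


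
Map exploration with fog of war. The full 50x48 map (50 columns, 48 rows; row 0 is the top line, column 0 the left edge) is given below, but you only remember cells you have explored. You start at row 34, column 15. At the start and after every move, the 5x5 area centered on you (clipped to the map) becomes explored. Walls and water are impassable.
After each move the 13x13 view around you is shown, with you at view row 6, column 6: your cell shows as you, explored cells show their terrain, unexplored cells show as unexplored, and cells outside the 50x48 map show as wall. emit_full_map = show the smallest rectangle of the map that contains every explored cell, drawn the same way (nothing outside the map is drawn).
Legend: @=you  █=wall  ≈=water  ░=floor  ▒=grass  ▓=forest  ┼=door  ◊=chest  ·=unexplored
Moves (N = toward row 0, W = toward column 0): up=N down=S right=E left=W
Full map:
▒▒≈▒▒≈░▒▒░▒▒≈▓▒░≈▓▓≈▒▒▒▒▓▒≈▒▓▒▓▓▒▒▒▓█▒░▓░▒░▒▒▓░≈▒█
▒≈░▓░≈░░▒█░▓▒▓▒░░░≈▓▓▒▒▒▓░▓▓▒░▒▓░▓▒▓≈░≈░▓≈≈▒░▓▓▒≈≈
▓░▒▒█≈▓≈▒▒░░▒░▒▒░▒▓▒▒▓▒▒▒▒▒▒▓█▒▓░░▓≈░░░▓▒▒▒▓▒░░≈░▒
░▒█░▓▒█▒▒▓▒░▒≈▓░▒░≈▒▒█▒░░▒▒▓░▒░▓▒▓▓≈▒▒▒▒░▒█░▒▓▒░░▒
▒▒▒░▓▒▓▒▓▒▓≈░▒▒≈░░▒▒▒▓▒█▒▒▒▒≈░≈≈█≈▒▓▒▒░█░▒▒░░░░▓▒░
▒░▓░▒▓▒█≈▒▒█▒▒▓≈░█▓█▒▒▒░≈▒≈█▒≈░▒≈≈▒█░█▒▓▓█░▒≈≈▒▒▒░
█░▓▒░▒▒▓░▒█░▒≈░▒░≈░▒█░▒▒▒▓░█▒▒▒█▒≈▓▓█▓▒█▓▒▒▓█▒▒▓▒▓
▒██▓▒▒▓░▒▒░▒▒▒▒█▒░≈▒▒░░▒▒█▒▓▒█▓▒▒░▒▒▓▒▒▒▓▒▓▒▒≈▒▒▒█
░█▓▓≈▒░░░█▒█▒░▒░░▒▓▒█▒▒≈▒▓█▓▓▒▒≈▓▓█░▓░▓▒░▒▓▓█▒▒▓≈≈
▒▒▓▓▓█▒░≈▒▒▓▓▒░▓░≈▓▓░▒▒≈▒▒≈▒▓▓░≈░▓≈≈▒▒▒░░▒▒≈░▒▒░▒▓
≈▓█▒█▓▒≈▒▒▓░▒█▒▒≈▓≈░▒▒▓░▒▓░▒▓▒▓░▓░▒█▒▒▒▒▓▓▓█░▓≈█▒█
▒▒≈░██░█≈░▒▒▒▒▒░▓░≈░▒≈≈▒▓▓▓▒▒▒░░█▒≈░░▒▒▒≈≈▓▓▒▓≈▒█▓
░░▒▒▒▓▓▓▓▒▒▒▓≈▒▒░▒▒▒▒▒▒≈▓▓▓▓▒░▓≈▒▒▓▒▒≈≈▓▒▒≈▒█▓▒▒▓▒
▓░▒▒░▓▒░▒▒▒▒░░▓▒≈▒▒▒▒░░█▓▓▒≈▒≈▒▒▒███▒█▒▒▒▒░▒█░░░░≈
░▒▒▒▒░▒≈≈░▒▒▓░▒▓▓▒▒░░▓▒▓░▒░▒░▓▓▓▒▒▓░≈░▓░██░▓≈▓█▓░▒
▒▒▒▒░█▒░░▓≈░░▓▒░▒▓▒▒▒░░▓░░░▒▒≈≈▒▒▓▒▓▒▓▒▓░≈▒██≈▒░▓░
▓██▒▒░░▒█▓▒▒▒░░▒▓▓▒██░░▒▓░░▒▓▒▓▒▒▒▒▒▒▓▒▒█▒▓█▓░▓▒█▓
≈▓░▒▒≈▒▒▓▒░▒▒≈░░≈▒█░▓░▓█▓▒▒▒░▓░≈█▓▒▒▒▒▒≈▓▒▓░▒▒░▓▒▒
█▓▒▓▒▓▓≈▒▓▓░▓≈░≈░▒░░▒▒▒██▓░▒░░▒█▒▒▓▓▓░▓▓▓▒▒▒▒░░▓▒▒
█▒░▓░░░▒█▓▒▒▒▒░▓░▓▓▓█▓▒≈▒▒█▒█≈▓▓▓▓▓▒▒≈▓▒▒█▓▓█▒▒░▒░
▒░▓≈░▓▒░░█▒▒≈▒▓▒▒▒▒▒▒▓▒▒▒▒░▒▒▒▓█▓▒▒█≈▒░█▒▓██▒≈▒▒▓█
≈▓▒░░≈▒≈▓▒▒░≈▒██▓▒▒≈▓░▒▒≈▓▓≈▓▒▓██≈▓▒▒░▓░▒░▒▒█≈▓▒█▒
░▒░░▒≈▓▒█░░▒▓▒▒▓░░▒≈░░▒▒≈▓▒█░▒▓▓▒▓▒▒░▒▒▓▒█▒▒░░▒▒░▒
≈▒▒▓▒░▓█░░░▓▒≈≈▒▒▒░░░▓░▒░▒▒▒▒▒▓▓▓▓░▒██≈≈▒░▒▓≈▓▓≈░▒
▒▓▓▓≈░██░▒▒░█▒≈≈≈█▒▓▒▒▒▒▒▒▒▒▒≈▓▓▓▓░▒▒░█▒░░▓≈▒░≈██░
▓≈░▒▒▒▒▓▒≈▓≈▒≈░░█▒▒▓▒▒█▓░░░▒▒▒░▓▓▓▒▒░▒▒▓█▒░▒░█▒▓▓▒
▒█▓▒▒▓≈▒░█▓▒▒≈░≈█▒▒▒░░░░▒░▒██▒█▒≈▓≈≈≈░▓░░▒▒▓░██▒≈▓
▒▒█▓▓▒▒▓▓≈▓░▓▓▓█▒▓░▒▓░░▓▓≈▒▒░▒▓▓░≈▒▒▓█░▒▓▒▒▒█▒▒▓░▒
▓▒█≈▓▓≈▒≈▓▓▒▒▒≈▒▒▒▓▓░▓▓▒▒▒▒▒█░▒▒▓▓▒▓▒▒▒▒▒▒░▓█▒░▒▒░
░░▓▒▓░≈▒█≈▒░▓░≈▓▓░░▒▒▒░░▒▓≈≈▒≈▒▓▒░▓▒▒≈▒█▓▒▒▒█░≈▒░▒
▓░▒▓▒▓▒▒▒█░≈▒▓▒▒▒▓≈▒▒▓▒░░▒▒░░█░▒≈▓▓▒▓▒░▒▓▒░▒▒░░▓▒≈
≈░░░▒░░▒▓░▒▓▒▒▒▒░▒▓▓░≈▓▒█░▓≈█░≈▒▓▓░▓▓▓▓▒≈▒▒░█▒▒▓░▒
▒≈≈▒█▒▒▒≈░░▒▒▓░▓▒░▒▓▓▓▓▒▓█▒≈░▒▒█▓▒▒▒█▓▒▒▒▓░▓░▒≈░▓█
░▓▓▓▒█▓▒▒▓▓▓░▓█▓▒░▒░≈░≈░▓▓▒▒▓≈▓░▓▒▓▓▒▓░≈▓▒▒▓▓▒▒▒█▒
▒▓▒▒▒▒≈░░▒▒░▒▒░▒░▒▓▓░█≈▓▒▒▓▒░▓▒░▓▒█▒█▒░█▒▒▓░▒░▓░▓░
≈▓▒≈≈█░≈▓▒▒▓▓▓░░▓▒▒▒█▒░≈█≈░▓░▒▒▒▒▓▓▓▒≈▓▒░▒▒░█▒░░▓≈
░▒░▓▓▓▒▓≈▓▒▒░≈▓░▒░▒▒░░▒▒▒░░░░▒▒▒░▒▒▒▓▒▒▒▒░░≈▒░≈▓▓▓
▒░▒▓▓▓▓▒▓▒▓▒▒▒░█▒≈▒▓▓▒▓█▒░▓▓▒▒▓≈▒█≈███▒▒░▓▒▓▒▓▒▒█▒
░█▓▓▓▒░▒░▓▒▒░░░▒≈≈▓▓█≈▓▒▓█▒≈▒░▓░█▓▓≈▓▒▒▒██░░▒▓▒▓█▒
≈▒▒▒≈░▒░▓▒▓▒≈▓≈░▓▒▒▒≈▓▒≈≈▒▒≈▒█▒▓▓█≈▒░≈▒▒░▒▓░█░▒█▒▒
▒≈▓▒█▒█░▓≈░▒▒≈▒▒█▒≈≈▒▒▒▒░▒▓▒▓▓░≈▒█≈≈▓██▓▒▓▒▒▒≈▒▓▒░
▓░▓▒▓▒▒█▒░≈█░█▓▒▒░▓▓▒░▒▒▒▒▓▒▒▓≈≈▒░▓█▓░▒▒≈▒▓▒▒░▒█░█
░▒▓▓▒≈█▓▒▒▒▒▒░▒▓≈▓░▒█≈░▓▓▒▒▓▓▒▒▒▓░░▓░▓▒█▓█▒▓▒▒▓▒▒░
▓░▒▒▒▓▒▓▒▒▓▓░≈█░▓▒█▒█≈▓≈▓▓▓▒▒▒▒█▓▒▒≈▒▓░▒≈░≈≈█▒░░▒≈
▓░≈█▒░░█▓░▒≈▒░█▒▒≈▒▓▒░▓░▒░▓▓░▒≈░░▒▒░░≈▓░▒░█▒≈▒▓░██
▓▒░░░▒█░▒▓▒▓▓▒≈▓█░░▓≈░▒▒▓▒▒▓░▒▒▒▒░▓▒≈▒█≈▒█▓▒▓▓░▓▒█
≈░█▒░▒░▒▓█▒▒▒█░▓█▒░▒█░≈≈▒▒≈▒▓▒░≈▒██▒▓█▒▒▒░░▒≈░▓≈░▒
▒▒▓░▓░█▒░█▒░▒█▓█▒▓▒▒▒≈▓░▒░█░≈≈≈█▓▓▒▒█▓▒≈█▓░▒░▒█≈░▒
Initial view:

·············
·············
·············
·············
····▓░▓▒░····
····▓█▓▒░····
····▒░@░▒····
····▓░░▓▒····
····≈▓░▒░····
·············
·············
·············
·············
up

·············
·············
·············
·············
····▒▒▒░▒····
····▓░▓▒░····
····▓█@▒░····
····▒░▒░▒····
····▓░░▓▒····
····≈▓░▒░····
·············
·············
·············

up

·············
·············
·············
·············
····▓▒▒▒▓····
····▒▒▒░▒····
····▓░@▒░····
····▓█▓▒░····
····▒░▒░▒····
····▓░░▓▒····
····≈▓░▒░····
·············
·············

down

·············
·············
·············
····▓▒▒▒▓····
····▒▒▒░▒····
····▓░▓▒░····
····▓█@▒░····
····▒░▒░▒····
····▓░░▓▒····
····≈▓░▒░····
·············
·············
·············

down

·············
·············
····▓▒▒▒▓····
····▒▒▒░▒····
····▓░▓▒░····
····▓█▓▒░····
····▒░@░▒····
····▓░░▓▒····
····≈▓░▒░····
·············
·············
·············
·············

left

·············
·············
·····▓▒▒▒▓···
·····▒▒▒░▒···
····▒▓░▓▒░···
····░▓█▓▒░···
····▒▒@▒░▒···
····▓▓░░▓▒···
····░≈▓░▒░···
·············
·············
·············
·············

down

·············
·····▓▒▒▒▓···
·····▒▒▒░▒···
····▒▓░▓▒░···
····░▓█▓▒░···
····▒▒░▒░▒···
····▓▓@░▓▒···
····░≈▓░▒░···
····▒▒░█▒····
·············
·············
·············
·············

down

·····▓▒▒▒▓···
·····▒▒▒░▒···
····▒▓░▓▒░···
····░▓█▓▒░···
····▒▒░▒░▒···
····▓▓░░▓▒···
····░≈@░▒░···
····▒▒░█▒····
····░░░▒≈····
·············
·············
·············
·············

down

·····▒▒▒░▒···
····▒▓░▓▒░···
····░▓█▓▒░···
····▒▒░▒░▒···
····▓▓░░▓▒···
····░≈▓░▒░···
····▒▒@█▒····
····░░░▒≈····
····≈▓≈░▓····
·············
·············
·············
·············

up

·····▓▒▒▒▓···
·····▒▒▒░▒···
····▒▓░▓▒░···
····░▓█▓▒░···
····▒▒░▒░▒···
····▓▓░░▓▒···
····░≈@░▒░···
····▒▒░█▒····
····░░░▒≈····
····≈▓≈░▓····
·············
·············
·············

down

·····▒▒▒░▒···
····▒▓░▓▒░···
····░▓█▓▒░···
····▒▒░▒░▒···
····▓▓░░▓▒···
····░≈▓░▒░···
····▒▒@█▒····
····░░░▒≈····
····≈▓≈░▓····
·············
·············
·············
·············

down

····▒▓░▓▒░···
····░▓█▓▒░···
····▒▒░▒░▒···
····▓▓░░▓▒···
····░≈▓░▒░···
····▒▒░█▒····
····░░@▒≈····
····≈▓≈░▓····
····▒≈▒▒█····
·············
·············
·············
·············

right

···▒▓░▓▒░····
···░▓█▓▒░····
···▒▒░▒░▒····
···▓▓░░▓▒····
···░≈▓░▒░····
···▒▒░█▒≈····
···░░░@≈≈····
···≈▓≈░▓▒····
···▒≈▒▒█▒····
·············
·············
·············
·············

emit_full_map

·▓▒▒▒▓
·▒▒▒░▒
▒▓░▓▒░
░▓█▓▒░
▒▒░▒░▒
▓▓░░▓▒
░≈▓░▒░
▒▒░█▒≈
░░░@≈≈
≈▓≈░▓▒
▒≈▒▒█▒

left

····▒▓░▓▒░···
····░▓█▓▒░···
····▒▒░▒░▒···
····▓▓░░▓▒···
····░≈▓░▒░···
····▒▒░█▒≈···
····░░@▒≈≈···
····≈▓≈░▓▒···
····▒≈▒▒█▒···
·············
·············
·············
·············

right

···▒▓░▓▒░····
···░▓█▓▒░····
···▒▒░▒░▒····
···▓▓░░▓▒····
···░≈▓░▒░····
···▒▒░█▒≈····
···░░░@≈≈····
···≈▓≈░▓▒····
···▒≈▒▒█▒····
·············
·············
·············
·············

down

···░▓█▓▒░····
···▒▒░▒░▒····
···▓▓░░▓▒····
···░≈▓░▒░····
···▒▒░█▒≈····
···░░░▒≈≈····
···≈▓≈@▓▒····
···▒≈▒▒█▒····
····█▓▒▒░····
·············
·············
·············
·············

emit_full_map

·▓▒▒▒▓
·▒▒▒░▒
▒▓░▓▒░
░▓█▓▒░
▒▒░▒░▒
▓▓░░▓▒
░≈▓░▒░
▒▒░█▒≈
░░░▒≈≈
≈▓≈@▓▒
▒≈▒▒█▒
·█▓▒▒░


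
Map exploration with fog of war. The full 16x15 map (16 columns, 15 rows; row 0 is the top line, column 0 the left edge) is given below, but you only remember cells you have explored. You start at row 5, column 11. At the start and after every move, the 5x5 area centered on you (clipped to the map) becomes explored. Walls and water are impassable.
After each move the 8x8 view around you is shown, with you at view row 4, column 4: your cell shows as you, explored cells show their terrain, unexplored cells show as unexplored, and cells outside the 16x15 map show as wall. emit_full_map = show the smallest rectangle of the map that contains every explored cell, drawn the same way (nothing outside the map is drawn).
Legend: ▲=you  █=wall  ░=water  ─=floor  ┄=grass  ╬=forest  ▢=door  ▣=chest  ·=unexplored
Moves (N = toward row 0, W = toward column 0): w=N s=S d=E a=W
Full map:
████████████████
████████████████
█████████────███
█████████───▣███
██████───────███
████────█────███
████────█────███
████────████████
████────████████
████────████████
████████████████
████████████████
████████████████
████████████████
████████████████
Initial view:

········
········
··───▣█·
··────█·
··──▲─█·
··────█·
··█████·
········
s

········
··───▣█·
··────█·
··────█·
··──▲─█·
··█████·
··█████·
········

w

········
········
··───▣█·
··────█·
··──▲─█·
··────█·
··█████·
··█████·

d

········
········
·───▣██·
·────██·
·───▲██·
·────██·
·██████·
·█████··

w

········
········
··───██·
·───▣██·
·───▲██·
·────██·
·────██·
·██████·

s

········
··───██·
·───▣██·
·────██·
·───▲██·
·────██·
·██████·
·█████··

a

········
···───██
··───▣██
··────██
··──▲─██
··────██
··██████
··█████·

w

········
········
··────██
··───▣██
··──▲─██
··────██
··────██
··██████

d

········
········
·────██·
·───▣██·
·───▲██·
·────██·
·────██·
·██████·

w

████████
········
··█████·
·────██·
·───▲██·
·────██·
·────██·
·────██·

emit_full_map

·█████
────██
───▲██
────██
────██
────██
██████
█████·


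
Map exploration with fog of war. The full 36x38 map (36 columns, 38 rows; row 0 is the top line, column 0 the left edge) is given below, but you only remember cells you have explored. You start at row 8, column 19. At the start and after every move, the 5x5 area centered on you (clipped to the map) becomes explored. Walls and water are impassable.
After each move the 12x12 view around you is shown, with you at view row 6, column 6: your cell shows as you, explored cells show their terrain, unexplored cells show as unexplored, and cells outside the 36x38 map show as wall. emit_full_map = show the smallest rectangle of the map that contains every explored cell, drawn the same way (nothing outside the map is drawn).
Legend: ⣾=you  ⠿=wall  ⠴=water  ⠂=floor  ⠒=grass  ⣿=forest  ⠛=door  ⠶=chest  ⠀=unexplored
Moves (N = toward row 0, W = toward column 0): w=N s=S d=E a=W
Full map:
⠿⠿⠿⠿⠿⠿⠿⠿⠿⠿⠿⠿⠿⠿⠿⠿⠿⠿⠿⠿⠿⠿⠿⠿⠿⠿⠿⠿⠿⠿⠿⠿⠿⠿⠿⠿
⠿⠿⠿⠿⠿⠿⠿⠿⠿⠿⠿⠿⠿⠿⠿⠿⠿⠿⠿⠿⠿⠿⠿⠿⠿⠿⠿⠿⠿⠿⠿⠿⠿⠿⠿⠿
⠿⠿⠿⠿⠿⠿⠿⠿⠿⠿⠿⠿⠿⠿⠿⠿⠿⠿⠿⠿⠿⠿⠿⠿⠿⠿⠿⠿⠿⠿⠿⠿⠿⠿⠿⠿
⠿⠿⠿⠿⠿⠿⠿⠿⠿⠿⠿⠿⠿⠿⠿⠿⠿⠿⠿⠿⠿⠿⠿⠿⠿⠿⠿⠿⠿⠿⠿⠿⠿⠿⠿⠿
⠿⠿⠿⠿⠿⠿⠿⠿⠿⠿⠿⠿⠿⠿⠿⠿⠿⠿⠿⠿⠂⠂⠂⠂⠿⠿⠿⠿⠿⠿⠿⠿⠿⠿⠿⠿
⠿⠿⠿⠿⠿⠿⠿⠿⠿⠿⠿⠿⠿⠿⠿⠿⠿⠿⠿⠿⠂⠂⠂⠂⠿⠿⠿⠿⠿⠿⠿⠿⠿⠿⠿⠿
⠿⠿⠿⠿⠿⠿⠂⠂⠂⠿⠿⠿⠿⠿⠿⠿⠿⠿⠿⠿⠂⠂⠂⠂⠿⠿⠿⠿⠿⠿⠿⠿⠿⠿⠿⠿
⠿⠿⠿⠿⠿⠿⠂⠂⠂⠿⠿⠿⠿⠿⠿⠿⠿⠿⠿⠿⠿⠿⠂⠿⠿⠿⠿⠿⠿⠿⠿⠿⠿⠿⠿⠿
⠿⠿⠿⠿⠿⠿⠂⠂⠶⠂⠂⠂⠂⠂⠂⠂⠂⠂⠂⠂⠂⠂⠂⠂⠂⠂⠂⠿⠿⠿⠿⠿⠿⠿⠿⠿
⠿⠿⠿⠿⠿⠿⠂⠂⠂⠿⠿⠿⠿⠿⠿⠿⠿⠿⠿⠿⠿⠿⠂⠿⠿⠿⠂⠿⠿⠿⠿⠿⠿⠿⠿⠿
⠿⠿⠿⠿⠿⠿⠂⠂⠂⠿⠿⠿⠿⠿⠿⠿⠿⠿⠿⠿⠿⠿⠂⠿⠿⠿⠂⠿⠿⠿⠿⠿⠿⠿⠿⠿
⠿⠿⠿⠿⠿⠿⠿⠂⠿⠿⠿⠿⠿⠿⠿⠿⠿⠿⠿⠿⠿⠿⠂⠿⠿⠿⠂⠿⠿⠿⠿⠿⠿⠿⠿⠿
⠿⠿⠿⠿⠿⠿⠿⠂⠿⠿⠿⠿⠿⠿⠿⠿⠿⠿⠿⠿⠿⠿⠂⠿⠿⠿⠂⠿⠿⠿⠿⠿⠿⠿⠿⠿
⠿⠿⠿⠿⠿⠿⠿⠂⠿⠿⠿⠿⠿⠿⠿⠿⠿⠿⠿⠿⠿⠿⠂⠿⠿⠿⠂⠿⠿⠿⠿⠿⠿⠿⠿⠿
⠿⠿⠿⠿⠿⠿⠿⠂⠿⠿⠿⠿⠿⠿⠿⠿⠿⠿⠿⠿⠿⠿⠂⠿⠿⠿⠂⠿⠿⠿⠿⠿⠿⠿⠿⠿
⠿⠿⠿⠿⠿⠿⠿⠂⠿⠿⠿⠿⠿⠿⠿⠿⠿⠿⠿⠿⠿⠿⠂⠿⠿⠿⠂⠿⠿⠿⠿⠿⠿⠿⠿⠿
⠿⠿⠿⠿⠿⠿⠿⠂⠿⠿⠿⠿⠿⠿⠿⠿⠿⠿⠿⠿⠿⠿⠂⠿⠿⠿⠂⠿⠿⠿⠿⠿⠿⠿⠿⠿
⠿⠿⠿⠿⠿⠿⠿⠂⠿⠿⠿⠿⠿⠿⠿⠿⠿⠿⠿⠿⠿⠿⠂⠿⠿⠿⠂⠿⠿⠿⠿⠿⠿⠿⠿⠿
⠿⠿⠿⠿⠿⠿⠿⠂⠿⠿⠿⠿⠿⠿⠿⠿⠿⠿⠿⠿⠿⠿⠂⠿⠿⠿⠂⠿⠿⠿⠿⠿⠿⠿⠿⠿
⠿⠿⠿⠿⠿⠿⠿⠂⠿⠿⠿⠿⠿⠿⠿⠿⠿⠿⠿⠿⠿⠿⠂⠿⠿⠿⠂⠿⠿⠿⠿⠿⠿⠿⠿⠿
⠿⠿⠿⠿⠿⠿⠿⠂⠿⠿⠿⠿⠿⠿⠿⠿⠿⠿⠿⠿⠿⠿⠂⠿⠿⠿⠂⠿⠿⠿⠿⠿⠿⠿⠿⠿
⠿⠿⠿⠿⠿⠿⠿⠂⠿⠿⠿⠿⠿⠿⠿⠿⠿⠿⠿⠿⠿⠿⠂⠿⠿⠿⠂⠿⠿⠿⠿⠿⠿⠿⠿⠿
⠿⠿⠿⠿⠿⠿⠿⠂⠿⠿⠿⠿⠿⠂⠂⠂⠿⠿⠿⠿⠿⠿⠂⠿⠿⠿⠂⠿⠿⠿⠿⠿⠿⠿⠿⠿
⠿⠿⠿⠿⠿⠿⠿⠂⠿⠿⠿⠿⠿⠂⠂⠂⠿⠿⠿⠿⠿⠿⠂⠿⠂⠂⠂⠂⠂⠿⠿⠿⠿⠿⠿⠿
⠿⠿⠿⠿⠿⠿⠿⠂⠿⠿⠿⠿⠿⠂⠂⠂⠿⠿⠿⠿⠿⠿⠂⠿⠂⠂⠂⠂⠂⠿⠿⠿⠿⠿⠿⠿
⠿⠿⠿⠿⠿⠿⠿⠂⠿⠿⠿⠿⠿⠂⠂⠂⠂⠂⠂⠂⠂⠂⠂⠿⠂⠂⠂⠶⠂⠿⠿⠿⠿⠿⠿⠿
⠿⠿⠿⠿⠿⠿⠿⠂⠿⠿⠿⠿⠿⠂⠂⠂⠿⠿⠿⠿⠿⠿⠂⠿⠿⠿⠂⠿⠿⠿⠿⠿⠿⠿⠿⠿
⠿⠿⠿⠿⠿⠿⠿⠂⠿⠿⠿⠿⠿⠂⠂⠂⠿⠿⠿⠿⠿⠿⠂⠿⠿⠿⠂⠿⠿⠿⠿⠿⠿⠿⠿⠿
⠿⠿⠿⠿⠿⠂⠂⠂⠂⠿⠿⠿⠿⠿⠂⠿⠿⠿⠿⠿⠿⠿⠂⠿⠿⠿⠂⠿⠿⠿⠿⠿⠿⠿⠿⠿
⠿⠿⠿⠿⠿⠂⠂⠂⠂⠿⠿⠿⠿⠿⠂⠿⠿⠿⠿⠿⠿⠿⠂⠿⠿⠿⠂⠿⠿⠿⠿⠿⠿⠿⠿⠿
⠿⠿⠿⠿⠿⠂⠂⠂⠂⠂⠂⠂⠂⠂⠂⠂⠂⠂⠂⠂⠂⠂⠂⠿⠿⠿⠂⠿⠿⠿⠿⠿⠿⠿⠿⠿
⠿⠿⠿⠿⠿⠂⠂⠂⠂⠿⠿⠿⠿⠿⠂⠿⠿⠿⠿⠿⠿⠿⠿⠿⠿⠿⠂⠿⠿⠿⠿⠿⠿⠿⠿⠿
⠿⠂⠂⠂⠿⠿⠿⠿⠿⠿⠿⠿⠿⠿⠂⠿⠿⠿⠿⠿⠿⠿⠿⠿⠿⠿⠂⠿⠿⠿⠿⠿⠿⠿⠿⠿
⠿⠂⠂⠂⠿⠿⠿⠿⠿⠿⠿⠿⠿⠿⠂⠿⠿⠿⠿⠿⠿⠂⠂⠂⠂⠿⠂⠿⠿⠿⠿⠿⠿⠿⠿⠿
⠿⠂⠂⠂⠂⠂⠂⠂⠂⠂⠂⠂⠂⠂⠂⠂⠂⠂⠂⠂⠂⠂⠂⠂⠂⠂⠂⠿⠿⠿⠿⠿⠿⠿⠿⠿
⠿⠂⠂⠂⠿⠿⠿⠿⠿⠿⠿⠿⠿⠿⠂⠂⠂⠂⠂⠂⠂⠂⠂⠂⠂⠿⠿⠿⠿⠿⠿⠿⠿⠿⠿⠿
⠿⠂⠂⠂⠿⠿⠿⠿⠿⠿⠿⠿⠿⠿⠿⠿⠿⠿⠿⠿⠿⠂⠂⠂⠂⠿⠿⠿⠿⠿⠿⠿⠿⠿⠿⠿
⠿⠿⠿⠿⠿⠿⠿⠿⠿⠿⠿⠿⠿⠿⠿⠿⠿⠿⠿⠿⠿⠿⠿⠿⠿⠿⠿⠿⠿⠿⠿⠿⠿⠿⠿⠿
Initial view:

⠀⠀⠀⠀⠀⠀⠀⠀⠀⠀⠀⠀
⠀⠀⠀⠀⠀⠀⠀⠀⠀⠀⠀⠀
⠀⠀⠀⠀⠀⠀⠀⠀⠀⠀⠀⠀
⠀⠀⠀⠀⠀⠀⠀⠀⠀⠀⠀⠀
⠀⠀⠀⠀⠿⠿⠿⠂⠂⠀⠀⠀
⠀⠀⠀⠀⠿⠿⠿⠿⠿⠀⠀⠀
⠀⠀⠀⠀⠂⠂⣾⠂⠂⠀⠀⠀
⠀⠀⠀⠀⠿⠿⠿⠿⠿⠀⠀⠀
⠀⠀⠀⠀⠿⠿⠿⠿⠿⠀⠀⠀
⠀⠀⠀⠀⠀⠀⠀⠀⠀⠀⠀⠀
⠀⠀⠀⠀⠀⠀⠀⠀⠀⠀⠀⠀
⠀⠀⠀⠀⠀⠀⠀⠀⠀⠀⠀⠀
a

⠀⠀⠀⠀⠀⠀⠀⠀⠀⠀⠀⠀
⠀⠀⠀⠀⠀⠀⠀⠀⠀⠀⠀⠀
⠀⠀⠀⠀⠀⠀⠀⠀⠀⠀⠀⠀
⠀⠀⠀⠀⠀⠀⠀⠀⠀⠀⠀⠀
⠀⠀⠀⠀⠿⠿⠿⠿⠂⠂⠀⠀
⠀⠀⠀⠀⠿⠿⠿⠿⠿⠿⠀⠀
⠀⠀⠀⠀⠂⠂⣾⠂⠂⠂⠀⠀
⠀⠀⠀⠀⠿⠿⠿⠿⠿⠿⠀⠀
⠀⠀⠀⠀⠿⠿⠿⠿⠿⠿⠀⠀
⠀⠀⠀⠀⠀⠀⠀⠀⠀⠀⠀⠀
⠀⠀⠀⠀⠀⠀⠀⠀⠀⠀⠀⠀
⠀⠀⠀⠀⠀⠀⠀⠀⠀⠀⠀⠀

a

⠀⠀⠀⠀⠀⠀⠀⠀⠀⠀⠀⠀
⠀⠀⠀⠀⠀⠀⠀⠀⠀⠀⠀⠀
⠀⠀⠀⠀⠀⠀⠀⠀⠀⠀⠀⠀
⠀⠀⠀⠀⠀⠀⠀⠀⠀⠀⠀⠀
⠀⠀⠀⠀⠿⠿⠿⠿⠿⠂⠂⠀
⠀⠀⠀⠀⠿⠿⠿⠿⠿⠿⠿⠀
⠀⠀⠀⠀⠂⠂⣾⠂⠂⠂⠂⠀
⠀⠀⠀⠀⠿⠿⠿⠿⠿⠿⠿⠀
⠀⠀⠀⠀⠿⠿⠿⠿⠿⠿⠿⠀
⠀⠀⠀⠀⠀⠀⠀⠀⠀⠀⠀⠀
⠀⠀⠀⠀⠀⠀⠀⠀⠀⠀⠀⠀
⠀⠀⠀⠀⠀⠀⠀⠀⠀⠀⠀⠀

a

⠀⠀⠀⠀⠀⠀⠀⠀⠀⠀⠀⠀
⠀⠀⠀⠀⠀⠀⠀⠀⠀⠀⠀⠀
⠀⠀⠀⠀⠀⠀⠀⠀⠀⠀⠀⠀
⠀⠀⠀⠀⠀⠀⠀⠀⠀⠀⠀⠀
⠀⠀⠀⠀⠿⠿⠿⠿⠿⠿⠂⠂
⠀⠀⠀⠀⠿⠿⠿⠿⠿⠿⠿⠿
⠀⠀⠀⠀⠂⠂⣾⠂⠂⠂⠂⠂
⠀⠀⠀⠀⠿⠿⠿⠿⠿⠿⠿⠿
⠀⠀⠀⠀⠿⠿⠿⠿⠿⠿⠿⠿
⠀⠀⠀⠀⠀⠀⠀⠀⠀⠀⠀⠀
⠀⠀⠀⠀⠀⠀⠀⠀⠀⠀⠀⠀
⠀⠀⠀⠀⠀⠀⠀⠀⠀⠀⠀⠀

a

⠀⠀⠀⠀⠀⠀⠀⠀⠀⠀⠀⠀
⠀⠀⠀⠀⠀⠀⠀⠀⠀⠀⠀⠀
⠀⠀⠀⠀⠀⠀⠀⠀⠀⠀⠀⠀
⠀⠀⠀⠀⠀⠀⠀⠀⠀⠀⠀⠀
⠀⠀⠀⠀⠿⠿⠿⠿⠿⠿⠿⠂
⠀⠀⠀⠀⠿⠿⠿⠿⠿⠿⠿⠿
⠀⠀⠀⠀⠂⠂⣾⠂⠂⠂⠂⠂
⠀⠀⠀⠀⠿⠿⠿⠿⠿⠿⠿⠿
⠀⠀⠀⠀⠿⠿⠿⠿⠿⠿⠿⠿
⠀⠀⠀⠀⠀⠀⠀⠀⠀⠀⠀⠀
⠀⠀⠀⠀⠀⠀⠀⠀⠀⠀⠀⠀
⠀⠀⠀⠀⠀⠀⠀⠀⠀⠀⠀⠀

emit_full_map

⠿⠿⠿⠿⠿⠿⠿⠂⠂
⠿⠿⠿⠿⠿⠿⠿⠿⠿
⠂⠂⣾⠂⠂⠂⠂⠂⠂
⠿⠿⠿⠿⠿⠿⠿⠿⠿
⠿⠿⠿⠿⠿⠿⠿⠿⠿

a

⠀⠀⠀⠀⠀⠀⠀⠀⠀⠀⠀⠀
⠀⠀⠀⠀⠀⠀⠀⠀⠀⠀⠀⠀
⠀⠀⠀⠀⠀⠀⠀⠀⠀⠀⠀⠀
⠀⠀⠀⠀⠀⠀⠀⠀⠀⠀⠀⠀
⠀⠀⠀⠀⠿⠿⠿⠿⠿⠿⠿⠿
⠀⠀⠀⠀⠿⠿⠿⠿⠿⠿⠿⠿
⠀⠀⠀⠀⠂⠂⣾⠂⠂⠂⠂⠂
⠀⠀⠀⠀⠿⠿⠿⠿⠿⠿⠿⠿
⠀⠀⠀⠀⠿⠿⠿⠿⠿⠿⠿⠿
⠀⠀⠀⠀⠀⠀⠀⠀⠀⠀⠀⠀
⠀⠀⠀⠀⠀⠀⠀⠀⠀⠀⠀⠀
⠀⠀⠀⠀⠀⠀⠀⠀⠀⠀⠀⠀

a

⠀⠀⠀⠀⠀⠀⠀⠀⠀⠀⠀⠀
⠀⠀⠀⠀⠀⠀⠀⠀⠀⠀⠀⠀
⠀⠀⠀⠀⠀⠀⠀⠀⠀⠀⠀⠀
⠀⠀⠀⠀⠀⠀⠀⠀⠀⠀⠀⠀
⠀⠀⠀⠀⠿⠿⠿⠿⠿⠿⠿⠿
⠀⠀⠀⠀⠿⠿⠿⠿⠿⠿⠿⠿
⠀⠀⠀⠀⠂⠂⣾⠂⠂⠂⠂⠂
⠀⠀⠀⠀⠿⠿⠿⠿⠿⠿⠿⠿
⠀⠀⠀⠀⠿⠿⠿⠿⠿⠿⠿⠿
⠀⠀⠀⠀⠀⠀⠀⠀⠀⠀⠀⠀
⠀⠀⠀⠀⠀⠀⠀⠀⠀⠀⠀⠀
⠀⠀⠀⠀⠀⠀⠀⠀⠀⠀⠀⠀


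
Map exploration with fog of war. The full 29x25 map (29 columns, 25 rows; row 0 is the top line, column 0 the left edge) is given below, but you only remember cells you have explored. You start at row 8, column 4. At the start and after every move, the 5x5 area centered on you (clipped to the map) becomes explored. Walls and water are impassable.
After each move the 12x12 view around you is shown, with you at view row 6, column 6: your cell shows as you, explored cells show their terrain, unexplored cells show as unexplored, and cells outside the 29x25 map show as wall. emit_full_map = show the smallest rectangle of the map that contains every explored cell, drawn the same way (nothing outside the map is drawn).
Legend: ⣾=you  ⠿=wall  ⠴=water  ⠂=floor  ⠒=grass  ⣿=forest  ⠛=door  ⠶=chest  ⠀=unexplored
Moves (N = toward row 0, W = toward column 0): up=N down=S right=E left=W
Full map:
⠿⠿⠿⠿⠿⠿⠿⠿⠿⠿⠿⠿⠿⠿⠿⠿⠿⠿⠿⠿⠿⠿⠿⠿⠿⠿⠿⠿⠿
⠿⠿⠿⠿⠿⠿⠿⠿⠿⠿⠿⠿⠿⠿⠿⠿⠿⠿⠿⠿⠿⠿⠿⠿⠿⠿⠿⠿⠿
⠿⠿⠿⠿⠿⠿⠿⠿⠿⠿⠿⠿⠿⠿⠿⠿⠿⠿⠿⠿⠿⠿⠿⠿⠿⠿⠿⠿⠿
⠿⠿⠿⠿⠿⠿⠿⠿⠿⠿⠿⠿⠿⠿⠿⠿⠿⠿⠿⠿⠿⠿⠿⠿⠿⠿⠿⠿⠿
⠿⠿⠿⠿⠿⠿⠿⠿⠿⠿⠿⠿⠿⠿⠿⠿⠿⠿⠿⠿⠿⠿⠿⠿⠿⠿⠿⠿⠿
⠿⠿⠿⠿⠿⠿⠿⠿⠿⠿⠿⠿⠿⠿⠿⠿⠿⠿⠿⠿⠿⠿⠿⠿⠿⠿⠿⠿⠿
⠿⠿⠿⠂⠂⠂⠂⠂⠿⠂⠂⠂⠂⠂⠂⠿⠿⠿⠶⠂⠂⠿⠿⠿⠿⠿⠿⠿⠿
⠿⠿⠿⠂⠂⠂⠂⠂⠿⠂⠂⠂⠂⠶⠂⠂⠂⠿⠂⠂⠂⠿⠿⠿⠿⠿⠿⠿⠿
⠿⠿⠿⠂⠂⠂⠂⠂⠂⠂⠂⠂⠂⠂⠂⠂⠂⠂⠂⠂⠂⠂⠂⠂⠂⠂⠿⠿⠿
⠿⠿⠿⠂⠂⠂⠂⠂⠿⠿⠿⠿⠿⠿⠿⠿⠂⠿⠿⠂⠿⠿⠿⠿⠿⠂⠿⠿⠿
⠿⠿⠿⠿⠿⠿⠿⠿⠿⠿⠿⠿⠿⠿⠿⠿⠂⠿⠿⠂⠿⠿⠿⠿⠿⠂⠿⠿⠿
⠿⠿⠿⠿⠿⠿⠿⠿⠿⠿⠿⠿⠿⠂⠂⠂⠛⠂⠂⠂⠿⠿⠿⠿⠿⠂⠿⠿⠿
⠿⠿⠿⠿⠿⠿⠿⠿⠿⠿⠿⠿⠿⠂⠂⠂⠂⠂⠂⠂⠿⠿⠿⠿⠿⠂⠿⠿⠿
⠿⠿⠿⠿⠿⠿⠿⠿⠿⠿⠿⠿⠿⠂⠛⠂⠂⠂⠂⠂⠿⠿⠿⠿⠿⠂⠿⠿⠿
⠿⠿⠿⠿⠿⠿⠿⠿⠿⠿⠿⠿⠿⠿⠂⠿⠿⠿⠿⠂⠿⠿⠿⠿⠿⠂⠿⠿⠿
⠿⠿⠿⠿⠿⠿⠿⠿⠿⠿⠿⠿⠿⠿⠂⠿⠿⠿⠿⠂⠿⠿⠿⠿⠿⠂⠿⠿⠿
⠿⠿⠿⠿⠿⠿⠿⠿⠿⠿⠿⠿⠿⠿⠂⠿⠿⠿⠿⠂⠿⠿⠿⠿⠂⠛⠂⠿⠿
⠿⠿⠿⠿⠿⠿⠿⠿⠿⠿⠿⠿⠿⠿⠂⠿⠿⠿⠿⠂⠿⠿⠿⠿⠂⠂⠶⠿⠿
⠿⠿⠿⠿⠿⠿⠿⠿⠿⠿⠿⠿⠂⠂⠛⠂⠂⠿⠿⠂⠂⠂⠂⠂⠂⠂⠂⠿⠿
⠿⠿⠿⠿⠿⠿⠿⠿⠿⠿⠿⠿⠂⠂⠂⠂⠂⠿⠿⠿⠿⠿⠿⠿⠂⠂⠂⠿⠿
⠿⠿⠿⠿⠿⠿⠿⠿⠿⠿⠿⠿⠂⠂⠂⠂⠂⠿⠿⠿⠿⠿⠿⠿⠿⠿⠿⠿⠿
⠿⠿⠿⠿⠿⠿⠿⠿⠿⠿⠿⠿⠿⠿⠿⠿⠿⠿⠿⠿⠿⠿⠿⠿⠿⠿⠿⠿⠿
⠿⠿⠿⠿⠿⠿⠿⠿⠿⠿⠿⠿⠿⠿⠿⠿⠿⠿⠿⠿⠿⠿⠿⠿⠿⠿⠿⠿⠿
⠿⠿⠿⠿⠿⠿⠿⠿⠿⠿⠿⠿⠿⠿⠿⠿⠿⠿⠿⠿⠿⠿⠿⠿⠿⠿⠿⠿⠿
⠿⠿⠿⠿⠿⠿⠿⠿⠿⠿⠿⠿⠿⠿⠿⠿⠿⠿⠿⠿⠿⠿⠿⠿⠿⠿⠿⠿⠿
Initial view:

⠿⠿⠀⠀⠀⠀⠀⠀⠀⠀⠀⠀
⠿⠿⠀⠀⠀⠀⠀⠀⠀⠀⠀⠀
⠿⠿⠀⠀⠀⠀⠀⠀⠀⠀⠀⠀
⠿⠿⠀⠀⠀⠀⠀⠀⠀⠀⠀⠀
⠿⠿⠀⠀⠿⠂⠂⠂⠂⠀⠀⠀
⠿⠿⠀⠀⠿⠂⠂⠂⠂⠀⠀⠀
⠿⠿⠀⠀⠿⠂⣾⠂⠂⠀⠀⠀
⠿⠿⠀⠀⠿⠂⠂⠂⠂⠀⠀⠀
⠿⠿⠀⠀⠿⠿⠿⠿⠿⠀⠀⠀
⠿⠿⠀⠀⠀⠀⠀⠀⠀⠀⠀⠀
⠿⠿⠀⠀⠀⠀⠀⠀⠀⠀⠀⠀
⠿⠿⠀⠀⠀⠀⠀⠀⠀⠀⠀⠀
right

⠿⠀⠀⠀⠀⠀⠀⠀⠀⠀⠀⠀
⠿⠀⠀⠀⠀⠀⠀⠀⠀⠀⠀⠀
⠿⠀⠀⠀⠀⠀⠀⠀⠀⠀⠀⠀
⠿⠀⠀⠀⠀⠀⠀⠀⠀⠀⠀⠀
⠿⠀⠀⠿⠂⠂⠂⠂⠂⠀⠀⠀
⠿⠀⠀⠿⠂⠂⠂⠂⠂⠀⠀⠀
⠿⠀⠀⠿⠂⠂⣾⠂⠂⠀⠀⠀
⠿⠀⠀⠿⠂⠂⠂⠂⠂⠀⠀⠀
⠿⠀⠀⠿⠿⠿⠿⠿⠿⠀⠀⠀
⠿⠀⠀⠀⠀⠀⠀⠀⠀⠀⠀⠀
⠿⠀⠀⠀⠀⠀⠀⠀⠀⠀⠀⠀
⠿⠀⠀⠀⠀⠀⠀⠀⠀⠀⠀⠀

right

⠀⠀⠀⠀⠀⠀⠀⠀⠀⠀⠀⠀
⠀⠀⠀⠀⠀⠀⠀⠀⠀⠀⠀⠀
⠀⠀⠀⠀⠀⠀⠀⠀⠀⠀⠀⠀
⠀⠀⠀⠀⠀⠀⠀⠀⠀⠀⠀⠀
⠀⠀⠿⠂⠂⠂⠂⠂⠿⠀⠀⠀
⠀⠀⠿⠂⠂⠂⠂⠂⠿⠀⠀⠀
⠀⠀⠿⠂⠂⠂⣾⠂⠂⠀⠀⠀
⠀⠀⠿⠂⠂⠂⠂⠂⠿⠀⠀⠀
⠀⠀⠿⠿⠿⠿⠿⠿⠿⠀⠀⠀
⠀⠀⠀⠀⠀⠀⠀⠀⠀⠀⠀⠀
⠀⠀⠀⠀⠀⠀⠀⠀⠀⠀⠀⠀
⠀⠀⠀⠀⠀⠀⠀⠀⠀⠀⠀⠀

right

⠀⠀⠀⠀⠀⠀⠀⠀⠀⠀⠀⠀
⠀⠀⠀⠀⠀⠀⠀⠀⠀⠀⠀⠀
⠀⠀⠀⠀⠀⠀⠀⠀⠀⠀⠀⠀
⠀⠀⠀⠀⠀⠀⠀⠀⠀⠀⠀⠀
⠀⠿⠂⠂⠂⠂⠂⠿⠂⠀⠀⠀
⠀⠿⠂⠂⠂⠂⠂⠿⠂⠀⠀⠀
⠀⠿⠂⠂⠂⠂⣾⠂⠂⠀⠀⠀
⠀⠿⠂⠂⠂⠂⠂⠿⠿⠀⠀⠀
⠀⠿⠿⠿⠿⠿⠿⠿⠿⠀⠀⠀
⠀⠀⠀⠀⠀⠀⠀⠀⠀⠀⠀⠀
⠀⠀⠀⠀⠀⠀⠀⠀⠀⠀⠀⠀
⠀⠀⠀⠀⠀⠀⠀⠀⠀⠀⠀⠀

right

⠀⠀⠀⠀⠀⠀⠀⠀⠀⠀⠀⠀
⠀⠀⠀⠀⠀⠀⠀⠀⠀⠀⠀⠀
⠀⠀⠀⠀⠀⠀⠀⠀⠀⠀⠀⠀
⠀⠀⠀⠀⠀⠀⠀⠀⠀⠀⠀⠀
⠿⠂⠂⠂⠂⠂⠿⠂⠂⠀⠀⠀
⠿⠂⠂⠂⠂⠂⠿⠂⠂⠀⠀⠀
⠿⠂⠂⠂⠂⠂⣾⠂⠂⠀⠀⠀
⠿⠂⠂⠂⠂⠂⠿⠿⠿⠀⠀⠀
⠿⠿⠿⠿⠿⠿⠿⠿⠿⠀⠀⠀
⠀⠀⠀⠀⠀⠀⠀⠀⠀⠀⠀⠀
⠀⠀⠀⠀⠀⠀⠀⠀⠀⠀⠀⠀
⠀⠀⠀⠀⠀⠀⠀⠀⠀⠀⠀⠀

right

⠀⠀⠀⠀⠀⠀⠀⠀⠀⠀⠀⠀
⠀⠀⠀⠀⠀⠀⠀⠀⠀⠀⠀⠀
⠀⠀⠀⠀⠀⠀⠀⠀⠀⠀⠀⠀
⠀⠀⠀⠀⠀⠀⠀⠀⠀⠀⠀⠀
⠂⠂⠂⠂⠂⠿⠂⠂⠂⠀⠀⠀
⠂⠂⠂⠂⠂⠿⠂⠂⠂⠀⠀⠀
⠂⠂⠂⠂⠂⠂⣾⠂⠂⠀⠀⠀
⠂⠂⠂⠂⠂⠿⠿⠿⠿⠀⠀⠀
⠿⠿⠿⠿⠿⠿⠿⠿⠿⠀⠀⠀
⠀⠀⠀⠀⠀⠀⠀⠀⠀⠀⠀⠀
⠀⠀⠀⠀⠀⠀⠀⠀⠀⠀⠀⠀
⠀⠀⠀⠀⠀⠀⠀⠀⠀⠀⠀⠀

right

⠀⠀⠀⠀⠀⠀⠀⠀⠀⠀⠀⠀
⠀⠀⠀⠀⠀⠀⠀⠀⠀⠀⠀⠀
⠀⠀⠀⠀⠀⠀⠀⠀⠀⠀⠀⠀
⠀⠀⠀⠀⠀⠀⠀⠀⠀⠀⠀⠀
⠂⠂⠂⠂⠿⠂⠂⠂⠂⠀⠀⠀
⠂⠂⠂⠂⠿⠂⠂⠂⠂⠀⠀⠀
⠂⠂⠂⠂⠂⠂⣾⠂⠂⠀⠀⠀
⠂⠂⠂⠂⠿⠿⠿⠿⠿⠀⠀⠀
⠿⠿⠿⠿⠿⠿⠿⠿⠿⠀⠀⠀
⠀⠀⠀⠀⠀⠀⠀⠀⠀⠀⠀⠀
⠀⠀⠀⠀⠀⠀⠀⠀⠀⠀⠀⠀
⠀⠀⠀⠀⠀⠀⠀⠀⠀⠀⠀⠀

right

⠀⠀⠀⠀⠀⠀⠀⠀⠀⠀⠀⠀
⠀⠀⠀⠀⠀⠀⠀⠀⠀⠀⠀⠀
⠀⠀⠀⠀⠀⠀⠀⠀⠀⠀⠀⠀
⠀⠀⠀⠀⠀⠀⠀⠀⠀⠀⠀⠀
⠂⠂⠂⠿⠂⠂⠂⠂⠂⠀⠀⠀
⠂⠂⠂⠿⠂⠂⠂⠂⠶⠀⠀⠀
⠂⠂⠂⠂⠂⠂⣾⠂⠂⠀⠀⠀
⠂⠂⠂⠿⠿⠿⠿⠿⠿⠀⠀⠀
⠿⠿⠿⠿⠿⠿⠿⠿⠿⠀⠀⠀
⠀⠀⠀⠀⠀⠀⠀⠀⠀⠀⠀⠀
⠀⠀⠀⠀⠀⠀⠀⠀⠀⠀⠀⠀
⠀⠀⠀⠀⠀⠀⠀⠀⠀⠀⠀⠀

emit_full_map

⠿⠂⠂⠂⠂⠂⠿⠂⠂⠂⠂⠂
⠿⠂⠂⠂⠂⠂⠿⠂⠂⠂⠂⠶
⠿⠂⠂⠂⠂⠂⠂⠂⠂⣾⠂⠂
⠿⠂⠂⠂⠂⠂⠿⠿⠿⠿⠿⠿
⠿⠿⠿⠿⠿⠿⠿⠿⠿⠿⠿⠿

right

⠀⠀⠀⠀⠀⠀⠀⠀⠀⠀⠀⠀
⠀⠀⠀⠀⠀⠀⠀⠀⠀⠀⠀⠀
⠀⠀⠀⠀⠀⠀⠀⠀⠀⠀⠀⠀
⠀⠀⠀⠀⠀⠀⠀⠀⠀⠀⠀⠀
⠂⠂⠿⠂⠂⠂⠂⠂⠂⠀⠀⠀
⠂⠂⠿⠂⠂⠂⠂⠶⠂⠀⠀⠀
⠂⠂⠂⠂⠂⠂⣾⠂⠂⠀⠀⠀
⠂⠂⠿⠿⠿⠿⠿⠿⠿⠀⠀⠀
⠿⠿⠿⠿⠿⠿⠿⠿⠿⠀⠀⠀
⠀⠀⠀⠀⠀⠀⠀⠀⠀⠀⠀⠀
⠀⠀⠀⠀⠀⠀⠀⠀⠀⠀⠀⠀
⠀⠀⠀⠀⠀⠀⠀⠀⠀⠀⠀⠀

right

⠀⠀⠀⠀⠀⠀⠀⠀⠀⠀⠀⠀
⠀⠀⠀⠀⠀⠀⠀⠀⠀⠀⠀⠀
⠀⠀⠀⠀⠀⠀⠀⠀⠀⠀⠀⠀
⠀⠀⠀⠀⠀⠀⠀⠀⠀⠀⠀⠀
⠂⠿⠂⠂⠂⠂⠂⠂⠿⠀⠀⠀
⠂⠿⠂⠂⠂⠂⠶⠂⠂⠀⠀⠀
⠂⠂⠂⠂⠂⠂⣾⠂⠂⠀⠀⠀
⠂⠿⠿⠿⠿⠿⠿⠿⠿⠀⠀⠀
⠿⠿⠿⠿⠿⠿⠿⠿⠿⠀⠀⠀
⠀⠀⠀⠀⠀⠀⠀⠀⠀⠀⠀⠀
⠀⠀⠀⠀⠀⠀⠀⠀⠀⠀⠀⠀
⠀⠀⠀⠀⠀⠀⠀⠀⠀⠀⠀⠀

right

⠀⠀⠀⠀⠀⠀⠀⠀⠀⠀⠀⠀
⠀⠀⠀⠀⠀⠀⠀⠀⠀⠀⠀⠀
⠀⠀⠀⠀⠀⠀⠀⠀⠀⠀⠀⠀
⠀⠀⠀⠀⠀⠀⠀⠀⠀⠀⠀⠀
⠿⠂⠂⠂⠂⠂⠂⠿⠿⠀⠀⠀
⠿⠂⠂⠂⠂⠶⠂⠂⠂⠀⠀⠀
⠂⠂⠂⠂⠂⠂⣾⠂⠂⠀⠀⠀
⠿⠿⠿⠿⠿⠿⠿⠿⠂⠀⠀⠀
⠿⠿⠿⠿⠿⠿⠿⠿⠂⠀⠀⠀
⠀⠀⠀⠀⠀⠀⠀⠀⠀⠀⠀⠀
⠀⠀⠀⠀⠀⠀⠀⠀⠀⠀⠀⠀
⠀⠀⠀⠀⠀⠀⠀⠀⠀⠀⠀⠀

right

⠀⠀⠀⠀⠀⠀⠀⠀⠀⠀⠀⠀
⠀⠀⠀⠀⠀⠀⠀⠀⠀⠀⠀⠀
⠀⠀⠀⠀⠀⠀⠀⠀⠀⠀⠀⠀
⠀⠀⠀⠀⠀⠀⠀⠀⠀⠀⠀⠀
⠂⠂⠂⠂⠂⠂⠿⠿⠿⠀⠀⠀
⠂⠂⠂⠂⠶⠂⠂⠂⠿⠀⠀⠀
⠂⠂⠂⠂⠂⠂⣾⠂⠂⠀⠀⠀
⠿⠿⠿⠿⠿⠿⠿⠂⠿⠀⠀⠀
⠿⠿⠿⠿⠿⠿⠿⠂⠿⠀⠀⠀
⠀⠀⠀⠀⠀⠀⠀⠀⠀⠀⠀⠀
⠀⠀⠀⠀⠀⠀⠀⠀⠀⠀⠀⠀
⠀⠀⠀⠀⠀⠀⠀⠀⠀⠀⠀⠀

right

⠀⠀⠀⠀⠀⠀⠀⠀⠀⠀⠀⠀
⠀⠀⠀⠀⠀⠀⠀⠀⠀⠀⠀⠀
⠀⠀⠀⠀⠀⠀⠀⠀⠀⠀⠀⠀
⠀⠀⠀⠀⠀⠀⠀⠀⠀⠀⠀⠀
⠂⠂⠂⠂⠂⠿⠿⠿⠶⠀⠀⠀
⠂⠂⠂⠶⠂⠂⠂⠿⠂⠀⠀⠀
⠂⠂⠂⠂⠂⠂⣾⠂⠂⠀⠀⠀
⠿⠿⠿⠿⠿⠿⠂⠿⠿⠀⠀⠀
⠿⠿⠿⠿⠿⠿⠂⠿⠿⠀⠀⠀
⠀⠀⠀⠀⠀⠀⠀⠀⠀⠀⠀⠀
⠀⠀⠀⠀⠀⠀⠀⠀⠀⠀⠀⠀
⠀⠀⠀⠀⠀⠀⠀⠀⠀⠀⠀⠀

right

⠀⠀⠀⠀⠀⠀⠀⠀⠀⠀⠀⠀
⠀⠀⠀⠀⠀⠀⠀⠀⠀⠀⠀⠀
⠀⠀⠀⠀⠀⠀⠀⠀⠀⠀⠀⠀
⠀⠀⠀⠀⠀⠀⠀⠀⠀⠀⠀⠀
⠂⠂⠂⠂⠿⠿⠿⠶⠂⠀⠀⠀
⠂⠂⠶⠂⠂⠂⠿⠂⠂⠀⠀⠀
⠂⠂⠂⠂⠂⠂⣾⠂⠂⠀⠀⠀
⠿⠿⠿⠿⠿⠂⠿⠿⠂⠀⠀⠀
⠿⠿⠿⠿⠿⠂⠿⠿⠂⠀⠀⠀
⠀⠀⠀⠀⠀⠀⠀⠀⠀⠀⠀⠀
⠀⠀⠀⠀⠀⠀⠀⠀⠀⠀⠀⠀
⠀⠀⠀⠀⠀⠀⠀⠀⠀⠀⠀⠀

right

⠀⠀⠀⠀⠀⠀⠀⠀⠀⠀⠀⠀
⠀⠀⠀⠀⠀⠀⠀⠀⠀⠀⠀⠀
⠀⠀⠀⠀⠀⠀⠀⠀⠀⠀⠀⠀
⠀⠀⠀⠀⠀⠀⠀⠀⠀⠀⠀⠀
⠂⠂⠂⠿⠿⠿⠶⠂⠂⠀⠀⠀
⠂⠶⠂⠂⠂⠿⠂⠂⠂⠀⠀⠀
⠂⠂⠂⠂⠂⠂⣾⠂⠂⠀⠀⠀
⠿⠿⠿⠿⠂⠿⠿⠂⠿⠀⠀⠀
⠿⠿⠿⠿⠂⠿⠿⠂⠿⠀⠀⠀
⠀⠀⠀⠀⠀⠀⠀⠀⠀⠀⠀⠀
⠀⠀⠀⠀⠀⠀⠀⠀⠀⠀⠀⠀
⠀⠀⠀⠀⠀⠀⠀⠀⠀⠀⠀⠀

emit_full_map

⠿⠂⠂⠂⠂⠂⠿⠂⠂⠂⠂⠂⠂⠿⠿⠿⠶⠂⠂
⠿⠂⠂⠂⠂⠂⠿⠂⠂⠂⠂⠶⠂⠂⠂⠿⠂⠂⠂
⠿⠂⠂⠂⠂⠂⠂⠂⠂⠂⠂⠂⠂⠂⠂⠂⣾⠂⠂
⠿⠂⠂⠂⠂⠂⠿⠿⠿⠿⠿⠿⠿⠿⠂⠿⠿⠂⠿
⠿⠿⠿⠿⠿⠿⠿⠿⠿⠿⠿⠿⠿⠿⠂⠿⠿⠂⠿

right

⠀⠀⠀⠀⠀⠀⠀⠀⠀⠀⠀⠀
⠀⠀⠀⠀⠀⠀⠀⠀⠀⠀⠀⠀
⠀⠀⠀⠀⠀⠀⠀⠀⠀⠀⠀⠀
⠀⠀⠀⠀⠀⠀⠀⠀⠀⠀⠀⠀
⠂⠂⠿⠿⠿⠶⠂⠂⠿⠀⠀⠀
⠶⠂⠂⠂⠿⠂⠂⠂⠿⠀⠀⠀
⠂⠂⠂⠂⠂⠂⣾⠂⠂⠀⠀⠀
⠿⠿⠿⠂⠿⠿⠂⠿⠿⠀⠀⠀
⠿⠿⠿⠂⠿⠿⠂⠿⠿⠀⠀⠀
⠀⠀⠀⠀⠀⠀⠀⠀⠀⠀⠀⠀
⠀⠀⠀⠀⠀⠀⠀⠀⠀⠀⠀⠀
⠀⠀⠀⠀⠀⠀⠀⠀⠀⠀⠀⠀

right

⠀⠀⠀⠀⠀⠀⠀⠀⠀⠀⠀⠀
⠀⠀⠀⠀⠀⠀⠀⠀⠀⠀⠀⠀
⠀⠀⠀⠀⠀⠀⠀⠀⠀⠀⠀⠀
⠀⠀⠀⠀⠀⠀⠀⠀⠀⠀⠀⠀
⠂⠿⠿⠿⠶⠂⠂⠿⠿⠀⠀⠀
⠂⠂⠂⠿⠂⠂⠂⠿⠿⠀⠀⠀
⠂⠂⠂⠂⠂⠂⣾⠂⠂⠀⠀⠀
⠿⠿⠂⠿⠿⠂⠿⠿⠿⠀⠀⠀
⠿⠿⠂⠿⠿⠂⠿⠿⠿⠀⠀⠀
⠀⠀⠀⠀⠀⠀⠀⠀⠀⠀⠀⠀
⠀⠀⠀⠀⠀⠀⠀⠀⠀⠀⠀⠀
⠀⠀⠀⠀⠀⠀⠀⠀⠀⠀⠀⠀

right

⠀⠀⠀⠀⠀⠀⠀⠀⠀⠀⠀⠀
⠀⠀⠀⠀⠀⠀⠀⠀⠀⠀⠀⠀
⠀⠀⠀⠀⠀⠀⠀⠀⠀⠀⠀⠀
⠀⠀⠀⠀⠀⠀⠀⠀⠀⠀⠀⠀
⠿⠿⠿⠶⠂⠂⠿⠿⠿⠀⠀⠀
⠂⠂⠿⠂⠂⠂⠿⠿⠿⠀⠀⠀
⠂⠂⠂⠂⠂⠂⣾⠂⠂⠀⠀⠀
⠿⠂⠿⠿⠂⠿⠿⠿⠿⠀⠀⠀
⠿⠂⠿⠿⠂⠿⠿⠿⠿⠀⠀⠀
⠀⠀⠀⠀⠀⠀⠀⠀⠀⠀⠀⠀
⠀⠀⠀⠀⠀⠀⠀⠀⠀⠀⠀⠀
⠀⠀⠀⠀⠀⠀⠀⠀⠀⠀⠀⠀

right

⠀⠀⠀⠀⠀⠀⠀⠀⠀⠀⠀⠀
⠀⠀⠀⠀⠀⠀⠀⠀⠀⠀⠀⠀
⠀⠀⠀⠀⠀⠀⠀⠀⠀⠀⠀⠀
⠀⠀⠀⠀⠀⠀⠀⠀⠀⠀⠀⠀
⠿⠿⠶⠂⠂⠿⠿⠿⠿⠀⠀⠀
⠂⠿⠂⠂⠂⠿⠿⠿⠿⠀⠀⠀
⠂⠂⠂⠂⠂⠂⣾⠂⠂⠀⠀⠀
⠂⠿⠿⠂⠿⠿⠿⠿⠿⠀⠀⠀
⠂⠿⠿⠂⠿⠿⠿⠿⠿⠀⠀⠀
⠀⠀⠀⠀⠀⠀⠀⠀⠀⠀⠀⠀
⠀⠀⠀⠀⠀⠀⠀⠀⠀⠀⠀⠀
⠀⠀⠀⠀⠀⠀⠀⠀⠀⠀⠀⠀

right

⠀⠀⠀⠀⠀⠀⠀⠀⠀⠀⠀⠀
⠀⠀⠀⠀⠀⠀⠀⠀⠀⠀⠀⠀
⠀⠀⠀⠀⠀⠀⠀⠀⠀⠀⠀⠀
⠀⠀⠀⠀⠀⠀⠀⠀⠀⠀⠀⠀
⠿⠶⠂⠂⠿⠿⠿⠿⠿⠀⠀⠀
⠿⠂⠂⠂⠿⠿⠿⠿⠿⠀⠀⠀
⠂⠂⠂⠂⠂⠂⣾⠂⠂⠀⠀⠀
⠿⠿⠂⠿⠿⠿⠿⠿⠂⠀⠀⠀
⠿⠿⠂⠿⠿⠿⠿⠿⠂⠀⠀⠀
⠀⠀⠀⠀⠀⠀⠀⠀⠀⠀⠀⠀
⠀⠀⠀⠀⠀⠀⠀⠀⠀⠀⠀⠀
⠀⠀⠀⠀⠀⠀⠀⠀⠀⠀⠀⠀

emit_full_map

⠿⠂⠂⠂⠂⠂⠿⠂⠂⠂⠂⠂⠂⠿⠿⠿⠶⠂⠂⠿⠿⠿⠿⠿
⠿⠂⠂⠂⠂⠂⠿⠂⠂⠂⠂⠶⠂⠂⠂⠿⠂⠂⠂⠿⠿⠿⠿⠿
⠿⠂⠂⠂⠂⠂⠂⠂⠂⠂⠂⠂⠂⠂⠂⠂⠂⠂⠂⠂⠂⣾⠂⠂
⠿⠂⠂⠂⠂⠂⠿⠿⠿⠿⠿⠿⠿⠿⠂⠿⠿⠂⠿⠿⠿⠿⠿⠂
⠿⠿⠿⠿⠿⠿⠿⠿⠿⠿⠿⠿⠿⠿⠂⠿⠿⠂⠿⠿⠿⠿⠿⠂

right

⠀⠀⠀⠀⠀⠀⠀⠀⠀⠀⠀⠿
⠀⠀⠀⠀⠀⠀⠀⠀⠀⠀⠀⠿
⠀⠀⠀⠀⠀⠀⠀⠀⠀⠀⠀⠿
⠀⠀⠀⠀⠀⠀⠀⠀⠀⠀⠀⠿
⠶⠂⠂⠿⠿⠿⠿⠿⠿⠀⠀⠿
⠂⠂⠂⠿⠿⠿⠿⠿⠿⠀⠀⠿
⠂⠂⠂⠂⠂⠂⣾⠂⠿⠀⠀⠿
⠿⠂⠿⠿⠿⠿⠿⠂⠿⠀⠀⠿
⠿⠂⠿⠿⠿⠿⠿⠂⠿⠀⠀⠿
⠀⠀⠀⠀⠀⠀⠀⠀⠀⠀⠀⠿
⠀⠀⠀⠀⠀⠀⠀⠀⠀⠀⠀⠿
⠀⠀⠀⠀⠀⠀⠀⠀⠀⠀⠀⠿

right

⠀⠀⠀⠀⠀⠀⠀⠀⠀⠀⠿⠿
⠀⠀⠀⠀⠀⠀⠀⠀⠀⠀⠿⠿
⠀⠀⠀⠀⠀⠀⠀⠀⠀⠀⠿⠿
⠀⠀⠀⠀⠀⠀⠀⠀⠀⠀⠿⠿
⠂⠂⠿⠿⠿⠿⠿⠿⠿⠀⠿⠿
⠂⠂⠿⠿⠿⠿⠿⠿⠿⠀⠿⠿
⠂⠂⠂⠂⠂⠂⣾⠿⠿⠀⠿⠿
⠂⠿⠿⠿⠿⠿⠂⠿⠿⠀⠿⠿
⠂⠿⠿⠿⠿⠿⠂⠿⠿⠀⠿⠿
⠀⠀⠀⠀⠀⠀⠀⠀⠀⠀⠿⠿
⠀⠀⠀⠀⠀⠀⠀⠀⠀⠀⠿⠿
⠀⠀⠀⠀⠀⠀⠀⠀⠀⠀⠿⠿

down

⠀⠀⠀⠀⠀⠀⠀⠀⠀⠀⠿⠿
⠀⠀⠀⠀⠀⠀⠀⠀⠀⠀⠿⠿
⠀⠀⠀⠀⠀⠀⠀⠀⠀⠀⠿⠿
⠂⠂⠿⠿⠿⠿⠿⠿⠿⠀⠿⠿
⠂⠂⠿⠿⠿⠿⠿⠿⠿⠀⠿⠿
⠂⠂⠂⠂⠂⠂⠂⠿⠿⠀⠿⠿
⠂⠿⠿⠿⠿⠿⣾⠿⠿⠀⠿⠿
⠂⠿⠿⠿⠿⠿⠂⠿⠿⠀⠿⠿
⠀⠀⠀⠀⠿⠿⠂⠿⠿⠀⠿⠿
⠀⠀⠀⠀⠀⠀⠀⠀⠀⠀⠿⠿
⠀⠀⠀⠀⠀⠀⠀⠀⠀⠀⠿⠿
⠀⠀⠀⠀⠀⠀⠀⠀⠀⠀⠿⠿

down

⠀⠀⠀⠀⠀⠀⠀⠀⠀⠀⠿⠿
⠀⠀⠀⠀⠀⠀⠀⠀⠀⠀⠿⠿
⠂⠂⠿⠿⠿⠿⠿⠿⠿⠀⠿⠿
⠂⠂⠿⠿⠿⠿⠿⠿⠿⠀⠿⠿
⠂⠂⠂⠂⠂⠂⠂⠿⠿⠀⠿⠿
⠂⠿⠿⠿⠿⠿⠂⠿⠿⠀⠿⠿
⠂⠿⠿⠿⠿⠿⣾⠿⠿⠀⠿⠿
⠀⠀⠀⠀⠿⠿⠂⠿⠿⠀⠿⠿
⠀⠀⠀⠀⠿⠿⠂⠿⠿⠀⠿⠿
⠀⠀⠀⠀⠀⠀⠀⠀⠀⠀⠿⠿
⠀⠀⠀⠀⠀⠀⠀⠀⠀⠀⠿⠿
⠀⠀⠀⠀⠀⠀⠀⠀⠀⠀⠿⠿

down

⠀⠀⠀⠀⠀⠀⠀⠀⠀⠀⠿⠿
⠂⠂⠿⠿⠿⠿⠿⠿⠿⠀⠿⠿
⠂⠂⠿⠿⠿⠿⠿⠿⠿⠀⠿⠿
⠂⠂⠂⠂⠂⠂⠂⠿⠿⠀⠿⠿
⠂⠿⠿⠿⠿⠿⠂⠿⠿⠀⠿⠿
⠂⠿⠿⠿⠿⠿⠂⠿⠿⠀⠿⠿
⠀⠀⠀⠀⠿⠿⣾⠿⠿⠀⠿⠿
⠀⠀⠀⠀⠿⠿⠂⠿⠿⠀⠿⠿
⠀⠀⠀⠀⠿⠿⠂⠿⠿⠀⠿⠿
⠀⠀⠀⠀⠀⠀⠀⠀⠀⠀⠿⠿
⠀⠀⠀⠀⠀⠀⠀⠀⠀⠀⠿⠿
⠀⠀⠀⠀⠀⠀⠀⠀⠀⠀⠿⠿

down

⠂⠂⠿⠿⠿⠿⠿⠿⠿⠀⠿⠿
⠂⠂⠿⠿⠿⠿⠿⠿⠿⠀⠿⠿
⠂⠂⠂⠂⠂⠂⠂⠿⠿⠀⠿⠿
⠂⠿⠿⠿⠿⠿⠂⠿⠿⠀⠿⠿
⠂⠿⠿⠿⠿⠿⠂⠿⠿⠀⠿⠿
⠀⠀⠀⠀⠿⠿⠂⠿⠿⠀⠿⠿
⠀⠀⠀⠀⠿⠿⣾⠿⠿⠀⠿⠿
⠀⠀⠀⠀⠿⠿⠂⠿⠿⠀⠿⠿
⠀⠀⠀⠀⠿⠿⠂⠿⠿⠀⠿⠿
⠀⠀⠀⠀⠀⠀⠀⠀⠀⠀⠿⠿
⠀⠀⠀⠀⠀⠀⠀⠀⠀⠀⠿⠿
⠀⠀⠀⠀⠀⠀⠀⠀⠀⠀⠿⠿

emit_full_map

⠿⠂⠂⠂⠂⠂⠿⠂⠂⠂⠂⠂⠂⠿⠿⠿⠶⠂⠂⠿⠿⠿⠿⠿⠿⠿
⠿⠂⠂⠂⠂⠂⠿⠂⠂⠂⠂⠶⠂⠂⠂⠿⠂⠂⠂⠿⠿⠿⠿⠿⠿⠿
⠿⠂⠂⠂⠂⠂⠂⠂⠂⠂⠂⠂⠂⠂⠂⠂⠂⠂⠂⠂⠂⠂⠂⠂⠿⠿
⠿⠂⠂⠂⠂⠂⠿⠿⠿⠿⠿⠿⠿⠿⠂⠿⠿⠂⠿⠿⠿⠿⠿⠂⠿⠿
⠿⠿⠿⠿⠿⠿⠿⠿⠿⠿⠿⠿⠿⠿⠂⠿⠿⠂⠿⠿⠿⠿⠿⠂⠿⠿
⠀⠀⠀⠀⠀⠀⠀⠀⠀⠀⠀⠀⠀⠀⠀⠀⠀⠀⠀⠀⠀⠿⠿⠂⠿⠿
⠀⠀⠀⠀⠀⠀⠀⠀⠀⠀⠀⠀⠀⠀⠀⠀⠀⠀⠀⠀⠀⠿⠿⣾⠿⠿
⠀⠀⠀⠀⠀⠀⠀⠀⠀⠀⠀⠀⠀⠀⠀⠀⠀⠀⠀⠀⠀⠿⠿⠂⠿⠿
⠀⠀⠀⠀⠀⠀⠀⠀⠀⠀⠀⠀⠀⠀⠀⠀⠀⠀⠀⠀⠀⠿⠿⠂⠿⠿
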